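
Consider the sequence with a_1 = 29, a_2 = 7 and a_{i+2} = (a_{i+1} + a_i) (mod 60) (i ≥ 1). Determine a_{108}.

58

Listing terms: a_1 = 29, a_2 = 7, a_3 = 36, a_4 = 43, a_5 = 19, a_6 = 2, a_7 = 21, a_8 = 23, a_9 = 44, a_{10} = 7, a_{11} = 51, a_{12} = 58, a_{13} = 49, a_{14} = 47, a_{15} = 36, a_{16} = 23, a_{17} = 59, a_{18} = 22, a_{19} = 21, a_{20} = 43, a_{21} = 4, a_{22} = 47, a_{23} = 51, a_{24} = 38, a_{25} = 29, a_{26} = 7.
The sequence repeats with period 24.
(108 - 1) mod 24 = 11, so a_{108} = a_{12} = 58.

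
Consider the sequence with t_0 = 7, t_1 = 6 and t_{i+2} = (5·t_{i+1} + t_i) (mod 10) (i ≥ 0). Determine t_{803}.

Computing terms: t_0 = 7; t_1 = 6; t_2 = 7; t_3 = 1; t_4 = 2; t_5 = 1; t_6 = 7; t_7 = 6.
The sequence repeats with period 6.
(803 - 0) mod 6 = 5, so t_{803} = t_5 = 1.

1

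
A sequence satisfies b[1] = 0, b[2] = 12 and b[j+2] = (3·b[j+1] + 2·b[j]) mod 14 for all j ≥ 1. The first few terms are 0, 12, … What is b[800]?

Computing terms: b[1] = 0,  b[2] = 12,  b[3] = 8,  b[4] = 6,  b[5] = 6,  b[6] = 2,  b[7] = 4,  b[8] = 2,  b[9] = 0,  b[10] = 4,  b[11] = 12,  b[12] = 2,  b[13] = 2,  b[14] = 10,  b[15] = 6,  b[16] = 10,  b[17] = 0,  b[18] = 6,  b[19] = 4,  b[20] = 10,  b[21] = 10,  b[22] = 8,  b[23] = 2,  b[24] = 8,  b[25] = 0,  b[26] = 2,  b[27] = 6,  b[28] = 8,  b[29] = 8,  b[30] = 12,  b[31] = 10,  b[32] = 12,  b[33] = 0,  b[34] = 10,  b[35] = 2,  b[36] = 12,  b[37] = 12,  b[38] = 4,  b[39] = 8,  b[40] = 4,  b[41] = 0,  b[42] = 8,  b[43] = 10,  b[44] = 4,  b[45] = 4,  b[46] = 6,  b[47] = 12,  b[48] = 6,  b[49] = 0,  b[50] = 12.
Since (b[49], b[50]) = (b[1], b[2]) = (0, 12) (two consecutive terms determine the rest), the sequence is periodic with period 48.
(800 - 1) mod 48 = 31, so b[800] = b[32] = 12.

12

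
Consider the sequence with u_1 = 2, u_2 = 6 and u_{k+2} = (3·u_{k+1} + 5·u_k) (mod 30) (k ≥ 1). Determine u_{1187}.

28

u_1 = 2,  u_2 = 6,  u_3 = 28,  u_4 = 24,  u_5 = 2,  u_6 = 6.
The sequence repeats with period 4.
(1187 - 1) mod 4 = 2, so u_{1187} = u_3 = 28.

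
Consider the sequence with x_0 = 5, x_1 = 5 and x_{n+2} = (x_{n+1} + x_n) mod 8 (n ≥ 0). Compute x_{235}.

We have x_0 = 5; x_1 = 5; x_2 = 2; x_3 = 7; x_4 = 1; x_5 = 0; x_6 = 1; x_7 = 1; x_8 = 2; x_9 = 3; x_{10} = 5; x_{11} = 0; x_{12} = 5; x_{13} = 5.
Since (x_{12}, x_{13}) = (x_0, x_1) = (5, 5) (two consecutive terms determine the rest), the sequence is periodic with period 12.
(235 - 0) mod 12 = 7, so x_{235} = x_7 = 1.

1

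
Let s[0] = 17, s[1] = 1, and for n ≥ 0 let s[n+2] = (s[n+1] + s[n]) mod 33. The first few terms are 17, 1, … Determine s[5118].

Listing terms: s[0] = 17; s[1] = 1; s[2] = 18; s[3] = 19; s[4] = 4; s[5] = 23; s[6] = 27; s[7] = 17; s[8] = 11; s[9] = 28; s[10] = 6; s[11] = 1; s[12] = 7; s[13] = 8; s[14] = 15; s[15] = 23; s[16] = 5; s[17] = 28; s[18] = 0; s[19] = 28; s[20] = 28; s[21] = 23; s[22] = 18; s[23] = 8; s[24] = 26; s[25] = 1; s[26] = 27; s[27] = 28; s[28] = 22; s[29] = 17; s[30] = 6; s[31] = 23; s[32] = 29; s[33] = 19; s[34] = 15; s[35] = 1; s[36] = 16; s[37] = 17; s[38] = 0; s[39] = 17; s[40] = 17; s[41] = 1.
The sequence repeats with period 40.
So s[5118] = s[0 + ((5118-0) mod 40)] = s[38] = 0.

0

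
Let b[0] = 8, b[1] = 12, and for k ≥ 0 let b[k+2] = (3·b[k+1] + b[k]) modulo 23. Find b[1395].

20

Listing terms: b[0] = 8, b[1] = 12, b[2] = 21, b[3] = 6, b[4] = 16, b[5] = 8, b[6] = 17, b[7] = 13, b[8] = 10, b[9] = 20, b[10] = 1, b[11] = 0, b[12] = 1, b[13] = 3, b[14] = 10, b[15] = 10, b[16] = 17, b[17] = 15, b[18] = 16, b[19] = 17, b[20] = 21, b[21] = 11, b[22] = 8, b[23] = 12.
The sequence repeats with period 22.
So b[1395] = b[0 + ((1395-0) mod 22)] = b[9] = 20.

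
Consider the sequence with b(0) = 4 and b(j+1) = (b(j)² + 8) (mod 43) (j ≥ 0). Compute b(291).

Computing terms: b(0) = 4, b(1) = 24, b(2) = 25, b(3) = 31, b(4) = 23, b(5) = 21, b(6) = 19, b(7) = 25.
Since b(7) = b(2) = 25, the sequence is eventually periodic: after a pre-period of length 2 it cycles with period 5.
For j ≥ 2, b(j) depends only on (j - 2) mod 5. (291 - 2) mod 5 = 4, so b(291) = b(6) = 19.

19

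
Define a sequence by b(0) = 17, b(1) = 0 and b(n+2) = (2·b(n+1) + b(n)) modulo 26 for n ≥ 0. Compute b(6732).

19

b(0) = 17,  b(1) = 0,  b(2) = 17,  b(3) = 8,  b(4) = 7,  b(5) = 22,  b(6) = 25,  b(7) = 20,  b(8) = 13,  b(9) = 20,  b(10) = 1,  b(11) = 22,  b(12) = 19,  b(13) = 8,  b(14) = 9,  b(15) = 0,  b(16) = 9,  b(17) = 18,  b(18) = 19,  b(19) = 4,  b(20) = 1,  b(21) = 6,  b(22) = 13,  b(23) = 6,  b(24) = 25,  b(25) = 4,  b(26) = 7,  b(27) = 18,  b(28) = 17,  b(29) = 0.
Since (b(28), b(29)) = (b(0), b(1)) = (17, 0) (two consecutive terms determine the rest), the sequence is periodic with period 28.
(6732 - 0) mod 28 = 12, so b(6732) = b(12) = 19.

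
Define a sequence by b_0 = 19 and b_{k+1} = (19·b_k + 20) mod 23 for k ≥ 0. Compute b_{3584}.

Computing terms: b_0 = 19, b_1 = 13, b_2 = 14, b_3 = 10, b_4 = 3, b_5 = 8, b_6 = 11, b_7 = 22, b_8 = 1, b_9 = 16, b_{10} = 2, b_{11} = 12, b_{12} = 18, b_{13} = 17, b_{14} = 21, b_{15} = 5, b_{16} = 0, b_{17} = 20, b_{18} = 9, b_{19} = 7, b_{20} = 15, b_{21} = 6, b_{22} = 19.
Since b_{22} = b_0 = 19, the sequence is periodic with period 22.
(3584 - 0) mod 22 = 20, so b_{3584} = b_{20} = 15.

15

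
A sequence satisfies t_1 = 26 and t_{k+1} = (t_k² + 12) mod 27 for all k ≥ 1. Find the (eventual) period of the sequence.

t_1 = 26, t_2 = 13, t_3 = 19, t_4 = 22, t_5 = 10, t_6 = 4, t_7 = 1, t_8 = 13.
Since t_8 = t_2 = 13, the sequence is eventually periodic: after a pre-period of length 1 it cycles with period 6.

6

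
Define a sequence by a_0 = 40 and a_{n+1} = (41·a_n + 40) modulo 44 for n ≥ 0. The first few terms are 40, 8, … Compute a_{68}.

Listing terms: a_0 = 40, a_1 = 8, a_2 = 16, a_3 = 36, a_4 = 20, a_5 = 24, a_6 = 12, a_7 = 4, a_8 = 28, a_9 = 0, a_{10} = 40.
The sequence repeats with period 10.
So a_{68} = a_{0 + ((68-0) mod 10)} = a_8 = 28.

28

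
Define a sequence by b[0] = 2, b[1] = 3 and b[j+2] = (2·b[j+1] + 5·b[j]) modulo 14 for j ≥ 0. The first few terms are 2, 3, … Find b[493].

b[0] = 2; b[1] = 3; b[2] = 2; b[3] = 5; b[4] = 6; b[5] = 9; b[6] = 6; b[7] = 1; b[8] = 4; b[9] = 13; b[10] = 4; b[11] = 3; b[12] = 12; b[13] = 11; b[14] = 12; b[15] = 9; b[16] = 8; b[17] = 5; b[18] = 8; b[19] = 13; b[20] = 10; b[21] = 1; b[22] = 10; b[23] = 11; b[24] = 2; b[25] = 3.
The sequence repeats with period 24.
(493 - 0) mod 24 = 13, so b[493] = b[13] = 11.

11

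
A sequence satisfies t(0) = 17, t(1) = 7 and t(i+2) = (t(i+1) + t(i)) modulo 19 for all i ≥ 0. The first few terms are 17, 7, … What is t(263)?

We have t(0) = 17; t(1) = 7; t(2) = 5; t(3) = 12; t(4) = 17; t(5) = 10; t(6) = 8; t(7) = 18; t(8) = 7; t(9) = 6; t(10) = 13; t(11) = 0; t(12) = 13; t(13) = 13; t(14) = 7; t(15) = 1; t(16) = 8; t(17) = 9; t(18) = 17; t(19) = 7.
Since (t(18), t(19)) = (t(0), t(1)) = (17, 7) (two consecutive terms determine the rest), the sequence is periodic with period 18.
So t(263) = t(0 + ((263-0) mod 18)) = t(11) = 0.

0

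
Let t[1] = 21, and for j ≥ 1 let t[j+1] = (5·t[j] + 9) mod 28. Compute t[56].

16

t[1] = 21; t[2] = 2; t[3] = 19; t[4] = 20; t[5] = 25; t[6] = 22; t[7] = 7; t[8] = 16; t[9] = 5; t[10] = 6; t[11] = 11; t[12] = 8; t[13] = 21.
Since t[13] = t[1] = 21, the sequence is periodic with period 12.
(56 - 1) mod 12 = 7, so t[56] = t[8] = 16.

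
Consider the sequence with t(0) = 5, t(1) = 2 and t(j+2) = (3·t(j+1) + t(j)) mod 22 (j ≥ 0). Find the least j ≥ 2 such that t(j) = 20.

t(0) = 5; t(1) = 2; t(2) = 11; t(3) = 13; t(4) = 6; t(5) = 9; t(6) = 11; t(7) = 20; t(8) = 5; t(9) = 13; t(10) = 0; t(11) = 13; t(12) = 17; t(13) = 20; t(14) = 11; t(15) = 9; t(16) = 16; t(17) = 13; t(18) = 11; t(19) = 2; t(20) = 17; t(21) = 9; t(22) = 0; t(23) = 9; t(24) = 5; t(25) = 2.
Since (t(24), t(25)) = (t(0), t(1)) = (5, 2) (two consecutive terms determine the rest), the sequence is periodic with period 24.
The value 20 first appears (with j ≥ 2) at t(7).

7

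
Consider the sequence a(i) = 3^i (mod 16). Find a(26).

We have a(0) = 1, a(1) = 3, a(2) = 9, a(3) = 11, a(4) = 1.
The sequence repeats with period 4.
So a(26) = a(0 + ((26-0) mod 4)) = a(2) = 9.

9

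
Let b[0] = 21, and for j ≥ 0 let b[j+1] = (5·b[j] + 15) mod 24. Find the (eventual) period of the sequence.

8

Computing terms: b[0] = 21,  b[1] = 0,  b[2] = 15,  b[3] = 18,  b[4] = 9,  b[5] = 12,  b[6] = 3,  b[7] = 6,  b[8] = 21.
The sequence repeats with period 8.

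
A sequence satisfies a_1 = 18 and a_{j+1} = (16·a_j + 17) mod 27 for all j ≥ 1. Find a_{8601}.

a_1 = 18,  a_2 = 8,  a_3 = 10,  a_4 = 15,  a_5 = 14,  a_6 = 25,  a_7 = 12,  a_8 = 20,  a_9 = 13,  a_{10} = 9,  a_{11} = 26,  a_{12} = 1,  a_{13} = 6,  a_{14} = 5,  a_{15} = 16,  a_{16} = 3,  a_{17} = 11,  a_{18} = 4,  a_{19} = 0,  a_{20} = 17,  a_{21} = 19,  a_{22} = 24,  a_{23} = 23,  a_{24} = 7,  a_{25} = 21,  a_{26} = 2,  a_{27} = 22,  a_{28} = 18.
Since a_{28} = a_1 = 18, the sequence is periodic with period 27.
(8601 - 1) mod 27 = 14, so a_{8601} = a_{15} = 16.

16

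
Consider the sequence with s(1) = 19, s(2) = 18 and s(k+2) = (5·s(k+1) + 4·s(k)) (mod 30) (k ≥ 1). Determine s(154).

18

Listing terms: s(1) = 19, s(2) = 18, s(3) = 16, s(4) = 2, s(5) = 14, s(6) = 18, s(7) = 26, s(8) = 22, s(9) = 4, s(10) = 18, s(11) = 16.
Since (s(10), s(11)) = (s(2), s(3)) = (18, 16) (two consecutive terms determine the rest), the sequence is eventually periodic: after a pre-period of length 1 it cycles with period 8.
For k ≥ 2, s(k) depends only on (k - 2) mod 8. (154 - 2) mod 8 = 0, so s(154) = s(2) = 18.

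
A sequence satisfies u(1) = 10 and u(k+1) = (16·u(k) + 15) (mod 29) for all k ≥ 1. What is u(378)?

16

u(1) = 10, u(2) = 1, u(3) = 2, u(4) = 18, u(5) = 13, u(6) = 20, u(7) = 16, u(8) = 10.
Since u(8) = u(1) = 10, the sequence is periodic with period 7.
(378 - 1) mod 7 = 6, so u(378) = u(7) = 16.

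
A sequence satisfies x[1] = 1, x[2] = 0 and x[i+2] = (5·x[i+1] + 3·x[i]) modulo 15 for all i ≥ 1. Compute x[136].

0

Listing terms: x[1] = 1, x[2] = 0, x[3] = 3, x[4] = 0, x[5] = 9, x[6] = 0, x[7] = 12, x[8] = 0, x[9] = 6, x[10] = 0, x[11] = 3.
Since (x[10], x[11]) = (x[2], x[3]) = (0, 3) (two consecutive terms determine the rest), the sequence is eventually periodic: after a pre-period of length 1 it cycles with period 8.
For i ≥ 2, x[i] depends only on (i - 2) mod 8. (136 - 2) mod 8 = 6, so x[136] = x[8] = 0.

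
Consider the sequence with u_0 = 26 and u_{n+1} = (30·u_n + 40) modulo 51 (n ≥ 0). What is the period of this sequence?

4

We have u_0 = 26, u_1 = 4, u_2 = 7, u_3 = 46, u_4 = 43, u_5 = 4.
Since u_5 = u_1 = 4, the sequence is eventually periodic: after a pre-period of length 1 it cycles with period 4.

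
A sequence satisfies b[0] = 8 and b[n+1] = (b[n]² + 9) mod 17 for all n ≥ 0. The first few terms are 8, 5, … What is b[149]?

0

b[0] = 8; b[1] = 5; b[2] = 0; b[3] = 9; b[4] = 5.
Since b[4] = b[1] = 5, the sequence is eventually periodic: after a pre-period of length 1 it cycles with period 3.
For n ≥ 1, b[n] depends only on (n - 1) mod 3. (149 - 1) mod 3 = 1, so b[149] = b[2] = 0.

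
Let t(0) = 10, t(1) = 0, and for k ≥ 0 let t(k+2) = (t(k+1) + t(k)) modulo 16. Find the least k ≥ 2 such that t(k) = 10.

2

Computing terms: t(0) = 10,  t(1) = 0,  t(2) = 10,  t(3) = 10,  t(4) = 4,  t(5) = 14,  t(6) = 2,  t(7) = 0,  t(8) = 2,  t(9) = 2,  t(10) = 4,  t(11) = 6,  t(12) = 10,  t(13) = 0.
The sequence repeats with period 12.
The value 10 first appears (with k ≥ 2) at t(2).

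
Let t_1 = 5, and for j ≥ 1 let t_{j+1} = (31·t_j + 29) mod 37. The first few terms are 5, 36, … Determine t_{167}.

35

t_1 = 5, t_2 = 36, t_3 = 35, t_4 = 4, t_5 = 5.
The sequence repeats with period 4.
(167 - 1) mod 4 = 2, so t_{167} = t_3 = 35.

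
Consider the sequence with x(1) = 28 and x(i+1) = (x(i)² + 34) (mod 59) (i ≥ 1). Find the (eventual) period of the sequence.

5

x(1) = 28,  x(2) = 51,  x(3) = 39,  x(4) = 21,  x(5) = 3,  x(6) = 43,  x(7) = 54,  x(8) = 0,  x(9) = 34,  x(10) = 10,  x(11) = 16,  x(12) = 54.
Since x(12) = x(7) = 54, the sequence is eventually periodic: after a pre-period of length 6 it cycles with period 5.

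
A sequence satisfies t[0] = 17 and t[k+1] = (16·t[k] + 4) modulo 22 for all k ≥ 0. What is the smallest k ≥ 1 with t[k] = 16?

3

We have t[0] = 17; t[1] = 12; t[2] = 20; t[3] = 16; t[4] = 18; t[5] = 6; t[6] = 12.
Since t[6] = t[1] = 12, the sequence is eventually periodic: after a pre-period of length 1 it cycles with period 5.
The value 16 first appears (with k ≥ 1) at t[3].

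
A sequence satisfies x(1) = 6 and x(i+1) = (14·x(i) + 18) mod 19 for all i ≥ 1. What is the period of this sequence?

18

Computing terms: x(1) = 6,  x(2) = 7,  x(3) = 2,  x(4) = 8,  x(5) = 16,  x(6) = 14,  x(7) = 5,  x(8) = 12,  x(9) = 15,  x(10) = 0,  x(11) = 18,  x(12) = 4,  x(13) = 17,  x(14) = 9,  x(15) = 11,  x(16) = 1,  x(17) = 13,  x(18) = 10,  x(19) = 6.
Since x(19) = x(1) = 6, the sequence is periodic with period 18.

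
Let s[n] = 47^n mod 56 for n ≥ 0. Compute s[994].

9

Computing terms: s[0] = 1; s[1] = 47; s[2] = 25; s[3] = 55; s[4] = 9; s[5] = 31; s[6] = 1.
Since s[6] = s[0] = 1, the sequence is periodic with period 6.
So s[994] = s[0 + ((994-0) mod 6)] = s[4] = 9.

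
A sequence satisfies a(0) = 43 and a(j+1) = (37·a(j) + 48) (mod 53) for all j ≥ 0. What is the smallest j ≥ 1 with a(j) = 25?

We have a(0) = 43,  a(1) = 49,  a(2) = 6,  a(3) = 5,  a(4) = 21,  a(5) = 30,  a(6) = 45,  a(7) = 17,  a(8) = 41,  a(9) = 28,  a(10) = 24,  a(11) = 35,  a(12) = 18,  a(13) = 25,  a(14) = 19,  a(15) = 9,  a(16) = 10,  a(17) = 47,  a(18) = 38,  a(19) = 23,  a(20) = 51,  a(21) = 27,  a(22) = 40,  a(23) = 44,  a(24) = 33,  a(25) = 50,  a(26) = 43.
The sequence repeats with period 26.
The value 25 first appears (with j ≥ 1) at a(13).

13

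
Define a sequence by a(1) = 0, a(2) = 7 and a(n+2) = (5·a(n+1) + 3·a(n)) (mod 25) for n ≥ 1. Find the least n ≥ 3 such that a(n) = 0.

11

Listing terms: a(1) = 0,  a(2) = 7,  a(3) = 10,  a(4) = 21,  a(5) = 10,  a(6) = 13,  a(7) = 20,  a(8) = 14,  a(9) = 5,  a(10) = 17,  a(11) = 0,  a(12) = 1,  a(13) = 5,  a(14) = 3,  a(15) = 5,  a(16) = 9,  a(17) = 10,  a(18) = 2,  a(19) = 15,  a(20) = 6,  a(21) = 0,  a(22) = 18,  a(23) = 15,  a(24) = 4,  a(25) = 15,  a(26) = 12,  a(27) = 5,  a(28) = 11,  a(29) = 20,  a(30) = 8,  a(31) = 0,  a(32) = 24,  a(33) = 20,  a(34) = 22,  a(35) = 20,  a(36) = 16,  a(37) = 15,  a(38) = 23,  a(39) = 10,  a(40) = 19,  a(41) = 0,  a(42) = 7.
The sequence repeats with period 40.
The value 0 first appears (with n ≥ 3) at a(11).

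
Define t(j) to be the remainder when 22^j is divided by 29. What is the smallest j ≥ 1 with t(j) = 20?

2

We have t(0) = 1; t(1) = 22; t(2) = 20; t(3) = 5; t(4) = 23; t(5) = 13; t(6) = 25; t(7) = 28; t(8) = 7; t(9) = 9; t(10) = 24; t(11) = 6; t(12) = 16; t(13) = 4; t(14) = 1.
The sequence repeats with period 14.
The value 20 first appears (with j ≥ 1) at t(2).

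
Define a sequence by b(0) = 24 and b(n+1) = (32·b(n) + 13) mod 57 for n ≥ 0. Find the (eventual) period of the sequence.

b(0) = 24; b(1) = 40; b(2) = 39; b(3) = 7; b(4) = 9; b(5) = 16; b(6) = 12; b(7) = 55; b(8) = 6; b(9) = 34; b(10) = 18; b(11) = 19; b(12) = 51; b(13) = 49; b(14) = 42; b(15) = 46; b(16) = 3; b(17) = 52; b(18) = 24.
Since b(18) = b(0) = 24, the sequence is periodic with period 18.

18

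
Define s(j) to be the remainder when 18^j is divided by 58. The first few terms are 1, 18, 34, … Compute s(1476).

Listing terms: s(0) = 1, s(1) = 18, s(2) = 34, s(3) = 32, s(4) = 54, s(5) = 44, s(6) = 38, s(7) = 46, s(8) = 16, s(9) = 56, s(10) = 22, s(11) = 48, s(12) = 52, s(13) = 8, s(14) = 28, s(15) = 40, s(16) = 24, s(17) = 26, s(18) = 4, s(19) = 14, s(20) = 20, s(21) = 12, s(22) = 42, s(23) = 2, s(24) = 36, s(25) = 10, s(26) = 6, s(27) = 50, s(28) = 30, s(29) = 18.
Since s(29) = s(1) = 18, the sequence is eventually periodic: after a pre-period of length 1 it cycles with period 28.
For j ≥ 1, s(j) depends only on (j - 1) mod 28. (1476 - 1) mod 28 = 19, so s(1476) = s(20) = 20.

20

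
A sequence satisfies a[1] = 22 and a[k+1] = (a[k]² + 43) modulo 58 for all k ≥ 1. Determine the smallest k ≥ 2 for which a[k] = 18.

5

a[1] = 22; a[2] = 5; a[3] = 10; a[4] = 27; a[5] = 18; a[6] = 19; a[7] = 56; a[8] = 47; a[9] = 48; a[10] = 27.
Since a[10] = a[4] = 27, the sequence is eventually periodic: after a pre-period of length 3 it cycles with period 6.
The value 18 first appears (with k ≥ 2) at a[5].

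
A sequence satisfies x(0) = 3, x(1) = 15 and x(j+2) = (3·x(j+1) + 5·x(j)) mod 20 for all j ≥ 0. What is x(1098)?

Computing terms: x(0) = 3, x(1) = 15, x(2) = 0, x(3) = 15, x(4) = 5, x(5) = 10, x(6) = 15, x(7) = 15, x(8) = 0.
Since (x(7), x(8)) = (x(1), x(2)) = (15, 0) (two consecutive terms determine the rest), the sequence is eventually periodic: after a pre-period of length 1 it cycles with period 6.
For j ≥ 1, x(j) depends only on (j - 1) mod 6. (1098 - 1) mod 6 = 5, so x(1098) = x(6) = 15.

15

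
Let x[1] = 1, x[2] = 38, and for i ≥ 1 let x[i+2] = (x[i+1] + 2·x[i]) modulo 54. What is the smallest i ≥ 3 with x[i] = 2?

We have x[1] = 1, x[2] = 38, x[3] = 40, x[4] = 8, x[5] = 34, x[6] = 50, x[7] = 10, x[8] = 2, x[9] = 22, x[10] = 26, x[11] = 16, x[12] = 14, x[13] = 46, x[14] = 20, x[15] = 4, x[16] = 44, x[17] = 52, x[18] = 32, x[19] = 28, x[20] = 38, x[21] = 40.
Since (x[20], x[21]) = (x[2], x[3]) = (38, 40) (two consecutive terms determine the rest), the sequence is eventually periodic: after a pre-period of length 1 it cycles with period 18.
The value 2 first appears (with i ≥ 3) at x[8].

8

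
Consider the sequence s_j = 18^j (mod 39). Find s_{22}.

Listing terms: s_0 = 1; s_1 = 18; s_2 = 12; s_3 = 21; s_4 = 27; s_5 = 18.
Since s_5 = s_1 = 18, the sequence is eventually periodic: after a pre-period of length 1 it cycles with period 4.
For j ≥ 1, s_j depends only on (j - 1) mod 4. (22 - 1) mod 4 = 1, so s_{22} = s_2 = 12.

12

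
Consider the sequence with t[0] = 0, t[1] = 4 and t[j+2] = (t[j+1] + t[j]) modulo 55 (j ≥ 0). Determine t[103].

8

Listing terms: t[0] = 0,  t[1] = 4,  t[2] = 4,  t[3] = 8,  t[4] = 12,  t[5] = 20,  t[6] = 32,  t[7] = 52,  t[8] = 29,  t[9] = 26,  t[10] = 0,  t[11] = 26,  t[12] = 26,  t[13] = 52,  t[14] = 23,  t[15] = 20,  t[16] = 43,  t[17] = 8,  t[18] = 51,  t[19] = 4,  t[20] = 0,  t[21] = 4.
The sequence repeats with period 20.
So t[103] = t[0 + ((103-0) mod 20)] = t[3] = 8.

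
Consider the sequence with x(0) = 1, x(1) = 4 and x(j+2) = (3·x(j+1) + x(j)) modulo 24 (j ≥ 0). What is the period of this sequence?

We have x(0) = 1,  x(1) = 4,  x(2) = 13,  x(3) = 19,  x(4) = 22,  x(5) = 13,  x(6) = 13,  x(7) = 4,  x(8) = 1,  x(9) = 7,  x(10) = 22,  x(11) = 1,  x(12) = 1,  x(13) = 4.
Since (x(12), x(13)) = (x(0), x(1)) = (1, 4) (two consecutive terms determine the rest), the sequence is periodic with period 12.

12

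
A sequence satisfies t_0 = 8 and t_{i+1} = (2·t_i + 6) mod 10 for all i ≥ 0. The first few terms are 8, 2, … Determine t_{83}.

Listing terms: t_0 = 8, t_1 = 2, t_2 = 0, t_3 = 6, t_4 = 8.
Since t_4 = t_0 = 8, the sequence is periodic with period 4.
So t_{83} = t_{0 + ((83-0) mod 4)} = t_3 = 6.

6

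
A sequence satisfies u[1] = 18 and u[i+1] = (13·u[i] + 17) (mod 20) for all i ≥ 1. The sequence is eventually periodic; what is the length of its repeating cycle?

Listing terms: u[1] = 18; u[2] = 11; u[3] = 0; u[4] = 17; u[5] = 18.
The sequence repeats with period 4.

4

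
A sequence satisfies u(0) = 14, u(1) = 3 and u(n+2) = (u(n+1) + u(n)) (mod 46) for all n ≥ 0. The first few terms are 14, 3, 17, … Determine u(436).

Computing terms: u(0) = 14,  u(1) = 3,  u(2) = 17,  u(3) = 20,  u(4) = 37,  u(5) = 11,  u(6) = 2,  u(7) = 13,  u(8) = 15,  u(9) = 28,  u(10) = 43,  u(11) = 25,  u(12) = 22,  u(13) = 1,  u(14) = 23,  u(15) = 24,  u(16) = 1,  u(17) = 25,  u(18) = 26,  u(19) = 5,  u(20) = 31,  u(21) = 36,  u(22) = 21,  u(23) = 11,  u(24) = 32,  u(25) = 43,  u(26) = 29,  u(27) = 26,  u(28) = 9,  u(29) = 35,  u(30) = 44,  u(31) = 33,  u(32) = 31,  u(33) = 18,  u(34) = 3,  u(35) = 21,  u(36) = 24,  u(37) = 45,  u(38) = 23,  u(39) = 22,  u(40) = 45,  u(41) = 21,  u(42) = 20,  u(43) = 41,  u(44) = 15,  u(45) = 10,  u(46) = 25,  u(47) = 35,  u(48) = 14,  u(49) = 3.
The sequence repeats with period 48.
So u(436) = u(0 + ((436-0) mod 48)) = u(4) = 37.

37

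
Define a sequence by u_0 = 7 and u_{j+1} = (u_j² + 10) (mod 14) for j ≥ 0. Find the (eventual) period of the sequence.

3

Listing terms: u_0 = 7; u_1 = 3; u_2 = 5; u_3 = 7.
Since u_3 = u_0 = 7, the sequence is periodic with period 3.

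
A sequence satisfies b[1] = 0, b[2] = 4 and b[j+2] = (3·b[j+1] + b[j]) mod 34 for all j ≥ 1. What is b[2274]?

b[1] = 0,  b[2] = 4,  b[3] = 12,  b[4] = 6,  b[5] = 30,  b[6] = 28,  b[7] = 12,  b[8] = 30,  b[9] = 0,  b[10] = 30,  b[11] = 22,  b[12] = 28,  b[13] = 4,  b[14] = 6,  b[15] = 22,  b[16] = 4,  b[17] = 0,  b[18] = 4.
Since (b[17], b[18]) = (b[1], b[2]) = (0, 4) (two consecutive terms determine the rest), the sequence is periodic with period 16.
So b[2274] = b[1 + ((2274-1) mod 16)] = b[2] = 4.

4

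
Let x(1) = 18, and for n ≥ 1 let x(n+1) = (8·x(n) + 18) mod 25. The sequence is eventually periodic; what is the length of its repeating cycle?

x(1) = 18, x(2) = 12, x(3) = 14, x(4) = 5, x(5) = 8, x(6) = 7, x(7) = 24, x(8) = 10, x(9) = 23, x(10) = 2, x(11) = 9, x(12) = 15, x(13) = 13, x(14) = 22, x(15) = 19, x(16) = 20, x(17) = 3, x(18) = 17, x(19) = 4, x(20) = 0, x(21) = 18.
The sequence repeats with period 20.

20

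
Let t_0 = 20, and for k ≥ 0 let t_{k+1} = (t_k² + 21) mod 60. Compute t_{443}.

t_0 = 20; t_1 = 1; t_2 = 22; t_3 = 25; t_4 = 46; t_5 = 37; t_6 = 10; t_7 = 1.
Since t_7 = t_1 = 1, the sequence is eventually periodic: after a pre-period of length 1 it cycles with period 6.
For k ≥ 1, t_k depends only on (k - 1) mod 6. (443 - 1) mod 6 = 4, so t_{443} = t_5 = 37.

37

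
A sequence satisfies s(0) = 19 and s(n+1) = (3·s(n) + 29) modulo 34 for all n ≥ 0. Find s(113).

18

s(0) = 19; s(1) = 18; s(2) = 15; s(3) = 6; s(4) = 13; s(5) = 0; s(6) = 29; s(7) = 14; s(8) = 3; s(9) = 4; s(10) = 7; s(11) = 16; s(12) = 9; s(13) = 22; s(14) = 27; s(15) = 8; s(16) = 19.
Since s(16) = s(0) = 19, the sequence is periodic with period 16.
So s(113) = s(0 + ((113-0) mod 16)) = s(1) = 18.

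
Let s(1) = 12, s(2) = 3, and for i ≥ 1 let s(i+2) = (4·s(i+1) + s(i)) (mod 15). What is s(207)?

Listing terms: s(1) = 12, s(2) = 3, s(3) = 9, s(4) = 9, s(5) = 0, s(6) = 9, s(7) = 6, s(8) = 3, s(9) = 3, s(10) = 0, s(11) = 3, s(12) = 12, s(13) = 6, s(14) = 6, s(15) = 0, s(16) = 6, s(17) = 9, s(18) = 12, s(19) = 12, s(20) = 0, s(21) = 12, s(22) = 3.
The sequence repeats with period 20.
So s(207) = s(1 + ((207-1) mod 20)) = s(7) = 6.

6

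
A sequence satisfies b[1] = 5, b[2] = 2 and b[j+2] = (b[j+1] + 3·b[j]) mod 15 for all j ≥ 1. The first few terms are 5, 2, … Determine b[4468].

8

b[1] = 5; b[2] = 2; b[3] = 2; b[4] = 8; b[5] = 14; b[6] = 8; b[7] = 5; b[8] = 14; b[9] = 14; b[10] = 11; b[11] = 8; b[12] = 11; b[13] = 5; b[14] = 8; b[15] = 8; b[16] = 2; b[17] = 11; b[18] = 2; b[19] = 5; b[20] = 11; b[21] = 11; b[22] = 14; b[23] = 2; b[24] = 14; b[25] = 5; b[26] = 2.
The sequence repeats with period 24.
(4468 - 1) mod 24 = 3, so b[4468] = b[4] = 8.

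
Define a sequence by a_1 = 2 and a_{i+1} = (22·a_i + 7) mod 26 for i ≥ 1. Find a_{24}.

11

a_1 = 2; a_2 = 25; a_3 = 11; a_4 = 15; a_5 = 25.
Since a_5 = a_2 = 25, the sequence is eventually periodic: after a pre-period of length 1 it cycles with period 3.
For i ≥ 2, a_i depends only on (i - 2) mod 3. (24 - 2) mod 3 = 1, so a_{24} = a_3 = 11.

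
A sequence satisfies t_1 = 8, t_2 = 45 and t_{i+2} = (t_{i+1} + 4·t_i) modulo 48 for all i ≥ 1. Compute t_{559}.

13

Computing terms: t_1 = 8, t_2 = 45, t_3 = 29, t_4 = 17, t_5 = 37, t_6 = 9, t_7 = 13, t_8 = 1, t_9 = 5, t_{10} = 9, t_{11} = 29, t_{12} = 17.
Since (t_{11}, t_{12}) = (t_3, t_4) = (29, 17) (two consecutive terms determine the rest), the sequence is eventually periodic: after a pre-period of length 2 it cycles with period 8.
For i ≥ 3, t_i depends only on (i - 3) mod 8. (559 - 3) mod 8 = 4, so t_{559} = t_7 = 13.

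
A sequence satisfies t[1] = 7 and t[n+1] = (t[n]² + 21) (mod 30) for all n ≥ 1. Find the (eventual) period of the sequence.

6

Computing terms: t[1] = 7; t[2] = 10; t[3] = 1; t[4] = 22; t[5] = 25; t[6] = 16; t[7] = 7.
The sequence repeats with period 6.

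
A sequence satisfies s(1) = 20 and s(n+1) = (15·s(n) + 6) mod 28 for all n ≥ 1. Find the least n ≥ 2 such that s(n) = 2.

12

Listing terms: s(1) = 20,  s(2) = 26,  s(3) = 4,  s(4) = 10,  s(5) = 16,  s(6) = 22,  s(7) = 0,  s(8) = 6,  s(9) = 12,  s(10) = 18,  s(11) = 24,  s(12) = 2,  s(13) = 8,  s(14) = 14,  s(15) = 20.
Since s(15) = s(1) = 20, the sequence is periodic with period 14.
The value 2 first appears (with n ≥ 2) at s(12).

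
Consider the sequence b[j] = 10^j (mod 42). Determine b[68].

16

Computing terms: b[1] = 10; b[2] = 16; b[3] = 34; b[4] = 4; b[5] = 40; b[6] = 22; b[7] = 10.
Since b[7] = b[1] = 10, the sequence is periodic with period 6.
(68 - 1) mod 6 = 1, so b[68] = b[2] = 16.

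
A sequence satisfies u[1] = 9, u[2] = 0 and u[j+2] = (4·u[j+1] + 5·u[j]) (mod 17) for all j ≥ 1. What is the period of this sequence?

We have u[1] = 9, u[2] = 0, u[3] = 11, u[4] = 10, u[5] = 10, u[6] = 5, u[7] = 2, u[8] = 16, u[9] = 6, u[10] = 2, u[11] = 4, u[12] = 9, u[13] = 5, u[14] = 14, u[15] = 13, u[16] = 3, u[17] = 9, u[18] = 0.
The sequence repeats with period 16.

16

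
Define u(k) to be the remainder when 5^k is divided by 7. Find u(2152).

We have u(1) = 5; u(2) = 4; u(3) = 6; u(4) = 2; u(5) = 3; u(6) = 1; u(7) = 5.
The sequence repeats with period 6.
So u(2152) = u(1 + ((2152-1) mod 6)) = u(4) = 2.

2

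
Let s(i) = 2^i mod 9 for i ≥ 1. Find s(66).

Computing terms: s(1) = 2, s(2) = 4, s(3) = 8, s(4) = 7, s(5) = 5, s(6) = 1, s(7) = 2.
The sequence repeats with period 6.
(66 - 1) mod 6 = 5, so s(66) = s(6) = 1.

1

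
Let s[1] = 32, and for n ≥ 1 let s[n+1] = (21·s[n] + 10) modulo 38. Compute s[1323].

Computing terms: s[1] = 32; s[2] = 36; s[3] = 6; s[4] = 22; s[5] = 16; s[6] = 4; s[7] = 18; s[8] = 8; s[9] = 26; s[10] = 24; s[11] = 20; s[12] = 12; s[13] = 34; s[14] = 2; s[15] = 14; s[16] = 0; s[17] = 10; s[18] = 30; s[19] = 32.
The sequence repeats with period 18.
So s[1323] = s[1 + ((1323-1) mod 18)] = s[9] = 26.

26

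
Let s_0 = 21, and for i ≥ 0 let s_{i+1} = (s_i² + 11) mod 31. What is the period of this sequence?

Listing terms: s_0 = 21,  s_1 = 18,  s_2 = 25,  s_3 = 16,  s_4 = 19,  s_5 = 0,  s_6 = 11,  s_7 = 8,  s_8 = 13,  s_9 = 25.
Since s_9 = s_2 = 25, the sequence is eventually periodic: after a pre-period of length 2 it cycles with period 7.

7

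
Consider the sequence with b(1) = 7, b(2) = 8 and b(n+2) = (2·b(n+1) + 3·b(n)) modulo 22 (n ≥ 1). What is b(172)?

8

Listing terms: b(1) = 7,  b(2) = 8,  b(3) = 15,  b(4) = 10,  b(5) = 21,  b(6) = 6,  b(7) = 9,  b(8) = 14,  b(9) = 11,  b(10) = 20,  b(11) = 7,  b(12) = 8.
The sequence repeats with period 10.
(172 - 1) mod 10 = 1, so b(172) = b(2) = 8.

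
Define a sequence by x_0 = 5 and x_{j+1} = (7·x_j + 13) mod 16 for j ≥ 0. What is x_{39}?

8

x_0 = 5; x_1 = 0; x_2 = 13; x_3 = 8; x_4 = 5.
Since x_4 = x_0 = 5, the sequence is periodic with period 4.
So x_{39} = x_{0 + ((39-0) mod 4)} = x_3 = 8.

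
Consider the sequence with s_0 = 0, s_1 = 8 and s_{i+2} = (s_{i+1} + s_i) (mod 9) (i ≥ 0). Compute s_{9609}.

2

Listing terms: s_0 = 0, s_1 = 8, s_2 = 8, s_3 = 7, s_4 = 6, s_5 = 4, s_6 = 1, s_7 = 5, s_8 = 6, s_9 = 2, s_{10} = 8, s_{11} = 1, s_{12} = 0, s_{13} = 1, s_{14} = 1, s_{15} = 2, s_{16} = 3, s_{17} = 5, s_{18} = 8, s_{19} = 4, s_{20} = 3, s_{21} = 7, s_{22} = 1, s_{23} = 8, s_{24} = 0, s_{25} = 8.
The sequence repeats with period 24.
(9609 - 0) mod 24 = 9, so s_{9609} = s_9 = 2.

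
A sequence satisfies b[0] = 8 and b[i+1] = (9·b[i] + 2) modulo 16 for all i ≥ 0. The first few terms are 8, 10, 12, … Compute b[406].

4

b[0] = 8, b[1] = 10, b[2] = 12, b[3] = 14, b[4] = 0, b[5] = 2, b[6] = 4, b[7] = 6, b[8] = 8.
The sequence repeats with period 8.
(406 - 0) mod 8 = 6, so b[406] = b[6] = 4.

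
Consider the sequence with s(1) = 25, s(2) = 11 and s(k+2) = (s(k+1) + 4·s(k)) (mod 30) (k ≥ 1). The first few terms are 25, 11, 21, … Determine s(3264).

19

s(1) = 25, s(2) = 11, s(3) = 21, s(4) = 5, s(5) = 29, s(6) = 19, s(7) = 15, s(8) = 1, s(9) = 1, s(10) = 5, s(11) = 9, s(12) = 29, s(13) = 5, s(14) = 1, s(15) = 21, s(16) = 25, s(17) = 19, s(18) = 29, s(19) = 15, s(20) = 11, s(21) = 11, s(22) = 25, s(23) = 9, s(24) = 19, s(25) = 25, s(26) = 11.
The sequence repeats with period 24.
So s(3264) = s(1 + ((3264-1) mod 24)) = s(24) = 19.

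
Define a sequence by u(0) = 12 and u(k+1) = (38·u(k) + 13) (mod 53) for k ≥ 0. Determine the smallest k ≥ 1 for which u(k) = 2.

12

u(0) = 12,  u(1) = 45,  u(2) = 27,  u(3) = 32,  u(4) = 10,  u(5) = 22,  u(6) = 1,  u(7) = 51,  u(8) = 43,  u(9) = 4,  u(10) = 6,  u(11) = 29,  u(12) = 2,  u(13) = 36,  u(14) = 3,  u(15) = 21,  u(16) = 16,  u(17) = 38,  u(18) = 26,  u(19) = 47,  u(20) = 50,  u(21) = 5,  u(22) = 44,  u(23) = 42,  u(24) = 19,  u(25) = 46,  u(26) = 12.
Since u(26) = u(0) = 12, the sequence is periodic with period 26.
The value 2 first appears (with k ≥ 1) at u(12).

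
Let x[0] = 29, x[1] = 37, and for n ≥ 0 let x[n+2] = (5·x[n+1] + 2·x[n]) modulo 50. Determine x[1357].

43

Computing terms: x[0] = 29,  x[1] = 37,  x[2] = 43,  x[3] = 39,  x[4] = 31,  x[5] = 33,  x[6] = 27,  x[7] = 1,  x[8] = 9,  x[9] = 47,  x[10] = 3,  x[11] = 9,  x[12] = 1,  x[13] = 23,  x[14] = 17,  x[15] = 31,  x[16] = 39,  x[17] = 7,  x[18] = 13,  x[19] = 29,  x[20] = 21,  x[21] = 13,  x[22] = 7,  x[23] = 11,  x[24] = 19,  x[25] = 17,  x[26] = 23,  x[27] = 49,  x[28] = 41,  x[29] = 3,  x[30] = 47,  x[31] = 41,  x[32] = 49,  x[33] = 27,  x[34] = 33,  x[35] = 19,  x[36] = 11,  x[37] = 43,  x[38] = 37,  x[39] = 21,  x[40] = 29,  x[41] = 37.
The sequence repeats with period 40.
So x[1357] = x[0 + ((1357-0) mod 40)] = x[37] = 43.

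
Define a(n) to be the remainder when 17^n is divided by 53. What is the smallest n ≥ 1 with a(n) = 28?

a(0) = 1; a(1) = 17; a(2) = 24; a(3) = 37; a(4) = 46; a(5) = 40; a(6) = 44; a(7) = 6; a(8) = 49; a(9) = 38; a(10) = 10; a(11) = 11; a(12) = 28; a(13) = 52; a(14) = 36; a(15) = 29; a(16) = 16; a(17) = 7; a(18) = 13; a(19) = 9; a(20) = 47; a(21) = 4; a(22) = 15; a(23) = 43; a(24) = 42; a(25) = 25; a(26) = 1.
The sequence repeats with period 26.
The value 28 first appears (with n ≥ 1) at a(12).

12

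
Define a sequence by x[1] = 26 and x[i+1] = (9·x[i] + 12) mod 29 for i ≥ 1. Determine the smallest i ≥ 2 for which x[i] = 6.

We have x[1] = 26, x[2] = 14, x[3] = 22, x[4] = 7, x[5] = 17, x[6] = 20, x[7] = 18, x[8] = 0, x[9] = 12, x[10] = 4, x[11] = 19, x[12] = 9, x[13] = 6, x[14] = 8, x[15] = 26.
Since x[15] = x[1] = 26, the sequence is periodic with period 14.
The value 6 first appears (with i ≥ 2) at x[13].

13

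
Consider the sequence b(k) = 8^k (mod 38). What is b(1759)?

8

We have b(1) = 8,  b(2) = 26,  b(3) = 18,  b(4) = 30,  b(5) = 12,  b(6) = 20,  b(7) = 8.
The sequence repeats with period 6.
(1759 - 1) mod 6 = 0, so b(1759) = b(1) = 8.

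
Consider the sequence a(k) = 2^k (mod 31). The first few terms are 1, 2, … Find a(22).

4

Listing terms: a(0) = 1, a(1) = 2, a(2) = 4, a(3) = 8, a(4) = 16, a(5) = 1.
The sequence repeats with period 5.
So a(22) = a(0 + ((22-0) mod 5)) = a(2) = 4.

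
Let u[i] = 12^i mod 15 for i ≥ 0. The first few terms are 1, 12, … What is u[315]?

3

Computing terms: u[0] = 1, u[1] = 12, u[2] = 9, u[3] = 3, u[4] = 6, u[5] = 12.
Since u[5] = u[1] = 12, the sequence is eventually periodic: after a pre-period of length 1 it cycles with period 4.
For i ≥ 1, u[i] depends only on (i - 1) mod 4. (315 - 1) mod 4 = 2, so u[315] = u[3] = 3.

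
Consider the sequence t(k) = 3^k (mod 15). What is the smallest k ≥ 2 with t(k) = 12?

3

We have t(1) = 3; t(2) = 9; t(3) = 12; t(4) = 6; t(5) = 3.
Since t(5) = t(1) = 3, the sequence is periodic with period 4.
The value 12 first appears (with k ≥ 2) at t(3).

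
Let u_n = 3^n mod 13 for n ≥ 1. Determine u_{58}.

3

Computing terms: u_1 = 3,  u_2 = 9,  u_3 = 1,  u_4 = 3.
The sequence repeats with period 3.
So u_{58} = u_{1 + ((58-1) mod 3)} = u_1 = 3.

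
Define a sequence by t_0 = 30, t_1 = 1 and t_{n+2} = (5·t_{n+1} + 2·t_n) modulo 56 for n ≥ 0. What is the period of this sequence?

Computing terms: t_0 = 30; t_1 = 1; t_2 = 9; t_3 = 47; t_4 = 29; t_5 = 15; t_6 = 21; t_7 = 23; t_8 = 45; t_9 = 47; t_{10} = 45; t_{11} = 39; t_{12} = 5; t_{13} = 47; t_{14} = 21; t_{15} = 31; t_{16} = 29; t_{17} = 39; t_{18} = 29; t_{19} = 55; t_{20} = 53; t_{21} = 39; t_{22} = 21; t_{23} = 15; t_{24} = 5; t_{25} = 55; t_{26} = 5; t_{27} = 23; t_{28} = 13; t_{29} = 55; t_{30} = 21; t_{31} = 47; t_{32} = 53; t_{33} = 23; t_{34} = 53; t_{35} = 31; t_{36} = 37; t_{37} = 23; t_{38} = 21; t_{39} = 39; t_{40} = 13; t_{41} = 31; t_{42} = 13; t_{43} = 15; t_{44} = 45; t_{45} = 31; t_{46} = 21; t_{47} = 55; t_{48} = 37; t_{49} = 15; t_{50} = 37; t_{51} = 47; t_{52} = 29.
Since (t_{51}, t_{52}) = (t_3, t_4) = (47, 29) (two consecutive terms determine the rest), the sequence is eventually periodic: after a pre-period of length 3 it cycles with period 48.

48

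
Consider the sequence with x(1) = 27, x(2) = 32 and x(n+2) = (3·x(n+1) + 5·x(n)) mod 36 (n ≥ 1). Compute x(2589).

We have x(1) = 27; x(2) = 32; x(3) = 15; x(4) = 25; x(5) = 6; x(6) = 35; x(7) = 27; x(8) = 4; x(9) = 3; x(10) = 29; x(11) = 30; x(12) = 19; x(13) = 27; x(14) = 32.
Since (x(13), x(14)) = (x(1), x(2)) = (27, 32) (two consecutive terms determine the rest), the sequence is periodic with period 12.
(2589 - 1) mod 12 = 8, so x(2589) = x(9) = 3.

3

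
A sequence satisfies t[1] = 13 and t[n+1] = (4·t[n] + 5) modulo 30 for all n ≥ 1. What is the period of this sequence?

Computing terms: t[1] = 13, t[2] = 27, t[3] = 23, t[4] = 7, t[5] = 3, t[6] = 17, t[7] = 13.
The sequence repeats with period 6.

6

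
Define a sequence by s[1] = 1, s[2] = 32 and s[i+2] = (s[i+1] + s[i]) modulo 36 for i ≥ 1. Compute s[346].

s[1] = 1, s[2] = 32, s[3] = 33, s[4] = 29, s[5] = 26, s[6] = 19, s[7] = 9, s[8] = 28, s[9] = 1, s[10] = 29, s[11] = 30, s[12] = 23, s[13] = 17, s[14] = 4, s[15] = 21, s[16] = 25, s[17] = 10, s[18] = 35, s[19] = 9, s[20] = 8, s[21] = 17, s[22] = 25, s[23] = 6, s[24] = 31, s[25] = 1, s[26] = 32.
The sequence repeats with period 24.
(346 - 1) mod 24 = 9, so s[346] = s[10] = 29.

29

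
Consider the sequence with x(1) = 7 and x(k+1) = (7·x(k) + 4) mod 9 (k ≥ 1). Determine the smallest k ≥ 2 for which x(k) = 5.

8

x(1) = 7; x(2) = 8; x(3) = 6; x(4) = 1; x(5) = 2; x(6) = 0; x(7) = 4; x(8) = 5; x(9) = 3; x(10) = 7.
The sequence repeats with period 9.
The value 5 first appears (with k ≥ 2) at x(8).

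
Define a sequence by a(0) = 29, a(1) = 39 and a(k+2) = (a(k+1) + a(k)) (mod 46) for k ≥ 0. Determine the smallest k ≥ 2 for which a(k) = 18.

We have a(0) = 29, a(1) = 39, a(2) = 22, a(3) = 15, a(4) = 37, a(5) = 6, a(6) = 43, a(7) = 3, a(8) = 0, a(9) = 3, a(10) = 3, a(11) = 6, a(12) = 9, a(13) = 15, a(14) = 24, a(15) = 39, a(16) = 17, a(17) = 10, a(18) = 27, a(19) = 37, a(20) = 18, a(21) = 9, a(22) = 27, a(23) = 36, a(24) = 17, a(25) = 7, a(26) = 24, a(27) = 31, a(28) = 9, a(29) = 40, a(30) = 3, a(31) = 43, a(32) = 0, a(33) = 43, a(34) = 43, a(35) = 40, a(36) = 37, a(37) = 31, a(38) = 22, a(39) = 7, a(40) = 29, a(41) = 36, a(42) = 19, a(43) = 9, a(44) = 28, a(45) = 37, a(46) = 19, a(47) = 10, a(48) = 29, a(49) = 39.
Since (a(48), a(49)) = (a(0), a(1)) = (29, 39) (two consecutive terms determine the rest), the sequence is periodic with period 48.
The value 18 first appears (with k ≥ 2) at a(20).

20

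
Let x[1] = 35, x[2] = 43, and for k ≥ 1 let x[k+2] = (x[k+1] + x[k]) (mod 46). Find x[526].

27

Listing terms: x[1] = 35, x[2] = 43, x[3] = 32, x[4] = 29, x[5] = 15, x[6] = 44, x[7] = 13, x[8] = 11, x[9] = 24, x[10] = 35, x[11] = 13, x[12] = 2, x[13] = 15, x[14] = 17, x[15] = 32, x[16] = 3, x[17] = 35, x[18] = 38, x[19] = 27, x[20] = 19, x[21] = 0, x[22] = 19, x[23] = 19, x[24] = 38, x[25] = 11, x[26] = 3, x[27] = 14, x[28] = 17, x[29] = 31, x[30] = 2, x[31] = 33, x[32] = 35, x[33] = 22, x[34] = 11, x[35] = 33, x[36] = 44, x[37] = 31, x[38] = 29, x[39] = 14, x[40] = 43, x[41] = 11, x[42] = 8, x[43] = 19, x[44] = 27, x[45] = 0, x[46] = 27, x[47] = 27, x[48] = 8, x[49] = 35, x[50] = 43.
The sequence repeats with period 48.
(526 - 1) mod 48 = 45, so x[526] = x[46] = 27.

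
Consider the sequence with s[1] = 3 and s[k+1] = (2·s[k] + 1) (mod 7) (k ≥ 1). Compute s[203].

0

We have s[1] = 3, s[2] = 0, s[3] = 1, s[4] = 3.
The sequence repeats with period 3.
So s[203] = s[1 + ((203-1) mod 3)] = s[2] = 0.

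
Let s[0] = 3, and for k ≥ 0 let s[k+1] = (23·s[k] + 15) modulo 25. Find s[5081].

s[0] = 3, s[1] = 9, s[2] = 22, s[3] = 21, s[4] = 23, s[5] = 19, s[6] = 2, s[7] = 11, s[8] = 18, s[9] = 4, s[10] = 7, s[11] = 1, s[12] = 13, s[13] = 14, s[14] = 12, s[15] = 16, s[16] = 8, s[17] = 24, s[18] = 17, s[19] = 6, s[20] = 3.
The sequence repeats with period 20.
(5081 - 0) mod 20 = 1, so s[5081] = s[1] = 9.

9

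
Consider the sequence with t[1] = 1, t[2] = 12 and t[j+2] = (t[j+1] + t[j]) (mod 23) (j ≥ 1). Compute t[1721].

12

t[1] = 1; t[2] = 12; t[3] = 13; t[4] = 2; t[5] = 15; t[6] = 17; t[7] = 9; t[8] = 3; t[9] = 12; t[10] = 15; t[11] = 4; t[12] = 19; t[13] = 0; t[14] = 19; t[15] = 19; t[16] = 15; t[17] = 11; t[18] = 3; t[19] = 14; t[20] = 17; t[21] = 8; t[22] = 2; t[23] = 10; t[24] = 12; t[25] = 22; t[26] = 11; t[27] = 10; t[28] = 21; t[29] = 8; t[30] = 6; t[31] = 14; t[32] = 20; t[33] = 11; t[34] = 8; t[35] = 19; t[36] = 4; t[37] = 0; t[38] = 4; t[39] = 4; t[40] = 8; t[41] = 12; t[42] = 20; t[43] = 9; t[44] = 6; t[45] = 15; t[46] = 21; t[47] = 13; t[48] = 11; t[49] = 1; t[50] = 12.
The sequence repeats with period 48.
(1721 - 1) mod 48 = 40, so t[1721] = t[41] = 12.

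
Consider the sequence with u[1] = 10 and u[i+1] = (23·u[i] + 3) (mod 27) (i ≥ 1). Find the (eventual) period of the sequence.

We have u[1] = 10; u[2] = 17; u[3] = 16; u[4] = 20; u[5] = 4; u[6] = 14; u[7] = 1; u[8] = 26; u[9] = 7; u[10] = 2; u[11] = 22; u[12] = 23; u[13] = 19; u[14] = 8; u[15] = 25; u[16] = 11; u[17] = 13; u[18] = 5; u[19] = 10.
The sequence repeats with period 18.

18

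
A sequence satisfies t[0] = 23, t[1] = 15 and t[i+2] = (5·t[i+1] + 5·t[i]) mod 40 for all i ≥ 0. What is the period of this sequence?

12

We have t[0] = 23; t[1] = 15; t[2] = 30; t[3] = 25; t[4] = 35; t[5] = 20; t[6] = 35; t[7] = 35; t[8] = 30; t[9] = 5; t[10] = 15; t[11] = 20; t[12] = 15; t[13] = 15; t[14] = 30.
Since (t[13], t[14]) = (t[1], t[2]) = (15, 30) (two consecutive terms determine the rest), the sequence is eventually periodic: after a pre-period of length 1 it cycles with period 12.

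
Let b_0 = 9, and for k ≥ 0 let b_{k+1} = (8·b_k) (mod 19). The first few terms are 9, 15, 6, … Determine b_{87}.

10

b_0 = 9,  b_1 = 15,  b_2 = 6,  b_3 = 10,  b_4 = 4,  b_5 = 13,  b_6 = 9.
The sequence repeats with period 6.
So b_{87} = b_{0 + ((87-0) mod 6)} = b_3 = 10.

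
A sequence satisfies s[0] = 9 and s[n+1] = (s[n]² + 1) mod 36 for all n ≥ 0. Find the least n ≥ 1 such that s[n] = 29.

2

Listing terms: s[0] = 9, s[1] = 10, s[2] = 29, s[3] = 14, s[4] = 17, s[5] = 2, s[6] = 5, s[7] = 26, s[8] = 29.
Since s[8] = s[2] = 29, the sequence is eventually periodic: after a pre-period of length 2 it cycles with period 6.
The value 29 first appears (with n ≥ 1) at s[2].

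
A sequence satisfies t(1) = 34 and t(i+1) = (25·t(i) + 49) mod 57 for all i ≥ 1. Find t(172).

Computing terms: t(1) = 34, t(2) = 44, t(3) = 9, t(4) = 46, t(5) = 2, t(6) = 42, t(7) = 16, t(8) = 50, t(9) = 45, t(10) = 34.
The sequence repeats with period 9.
(172 - 1) mod 9 = 0, so t(172) = t(1) = 34.

34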